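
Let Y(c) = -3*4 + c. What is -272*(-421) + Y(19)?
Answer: 114519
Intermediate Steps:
Y(c) = -12 + c
-272*(-421) + Y(19) = -272*(-421) + (-12 + 19) = 114512 + 7 = 114519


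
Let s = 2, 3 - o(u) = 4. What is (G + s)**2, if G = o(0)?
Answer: 1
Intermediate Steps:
o(u) = -1 (o(u) = 3 - 1*4 = 3 - 4 = -1)
G = -1
(G + s)**2 = (-1 + 2)**2 = 1**2 = 1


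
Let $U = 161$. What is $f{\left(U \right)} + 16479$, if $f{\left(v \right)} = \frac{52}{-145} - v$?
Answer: $\frac{2366058}{145} \approx 16318.0$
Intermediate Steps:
$f{\left(v \right)} = - \frac{52}{145} - v$ ($f{\left(v \right)} = 52 \left(- \frac{1}{145}\right) - v = - \frac{52}{145} - v$)
$f{\left(U \right)} + 16479 = \left(- \frac{52}{145} - 161\right) + 16479 = - \frac{23397}{145} + 16479 = \frac{2366058}{145}$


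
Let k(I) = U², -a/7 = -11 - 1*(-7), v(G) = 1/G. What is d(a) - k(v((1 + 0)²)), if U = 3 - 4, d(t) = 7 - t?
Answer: -22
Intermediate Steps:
v(G) = 1/G
a = 28 (a = -7*(-11 - 1*(-7)) = -7*(-11 + 7) = -7*(-4) = 28)
U = -1
k(I) = 1 (k(I) = (-1)² = 1)
d(a) - k(v((1 + 0)²)) = (7 - 1*28) - 1*1 = (7 - 28) - 1 = -21 - 1 = -22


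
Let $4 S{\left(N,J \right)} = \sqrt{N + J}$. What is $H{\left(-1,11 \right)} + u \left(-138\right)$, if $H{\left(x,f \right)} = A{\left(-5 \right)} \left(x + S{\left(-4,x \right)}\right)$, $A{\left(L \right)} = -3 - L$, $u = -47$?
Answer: $6484 + \frac{i \sqrt{5}}{2} \approx 6484.0 + 1.118 i$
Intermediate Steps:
$S{\left(N,J \right)} = \frac{\sqrt{J + N}}{4}$ ($S{\left(N,J \right)} = \frac{\sqrt{N + J}}{4} = \frac{\sqrt{J + N}}{4}$)
$H{\left(x,f \right)} = \frac{\sqrt{-4 + x}}{2} + 2 x$ ($H{\left(x,f \right)} = \left(-3 - -5\right) \left(x + \frac{\sqrt{x - 4}}{4}\right) = \left(-3 + 5\right) \left(x + \frac{\sqrt{-4 + x}}{4}\right) = 2 \left(x + \frac{\sqrt{-4 + x}}{4}\right) = \frac{\sqrt{-4 + x}}{2} + 2 x$)
$H{\left(-1,11 \right)} + u \left(-138\right) = \left(\frac{\sqrt{-4 - 1}}{2} + 2 \left(-1\right)\right) - -6486 = \left(\frac{\sqrt{-5}}{2} - 2\right) + 6486 = \left(\frac{i \sqrt{5}}{2} - 2\right) + 6486 = \left(-2 + \frac{i \sqrt{5}}{2}\right) + 6486 = 6484 + \frac{i \sqrt{5}}{2}$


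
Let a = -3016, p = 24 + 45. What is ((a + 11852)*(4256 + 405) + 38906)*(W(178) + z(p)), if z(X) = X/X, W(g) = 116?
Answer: 4823149734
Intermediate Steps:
p = 69
z(X) = 1
((a + 11852)*(4256 + 405) + 38906)*(W(178) + z(p)) = ((-3016 + 11852)*(4256 + 405) + 38906)*(116 + 1) = (8836*4661 + 38906)*117 = (41184596 + 38906)*117 = 41223502*117 = 4823149734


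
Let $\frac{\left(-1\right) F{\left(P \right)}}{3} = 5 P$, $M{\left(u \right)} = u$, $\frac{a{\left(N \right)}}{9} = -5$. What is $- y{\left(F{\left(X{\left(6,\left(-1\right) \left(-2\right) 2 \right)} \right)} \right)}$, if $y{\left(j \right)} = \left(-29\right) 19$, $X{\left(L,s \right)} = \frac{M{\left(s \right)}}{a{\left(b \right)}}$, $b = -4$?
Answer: $551$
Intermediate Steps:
$a{\left(N \right)} = -45$ ($a{\left(N \right)} = 9 \left(-5\right) = -45$)
$X{\left(L,s \right)} = - \frac{s}{45}$ ($X{\left(L,s \right)} = \frac{s}{-45} = s \left(- \frac{1}{45}\right) = - \frac{s}{45}$)
$F{\left(P \right)} = - 15 P$ ($F{\left(P \right)} = - 3 \cdot 5 P = - 15 P$)
$y{\left(j \right)} = -551$
$- y{\left(F{\left(X{\left(6,\left(-1\right) \left(-2\right) 2 \right)} \right)} \right)} = \left(-1\right) \left(-551\right) = 551$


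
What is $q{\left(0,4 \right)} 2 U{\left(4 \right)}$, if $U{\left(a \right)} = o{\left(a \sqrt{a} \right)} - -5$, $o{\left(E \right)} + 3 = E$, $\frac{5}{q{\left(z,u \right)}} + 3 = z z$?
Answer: $- \frac{100}{3} \approx -33.333$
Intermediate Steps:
$q{\left(z,u \right)} = \frac{5}{-3 + z^{2}}$ ($q{\left(z,u \right)} = \frac{5}{-3 + z z} = \frac{5}{-3 + z^{2}}$)
$o{\left(E \right)} = -3 + E$
$U{\left(a \right)} = 2 + a^{\frac{3}{2}}$ ($U{\left(a \right)} = \left(-3 + a \sqrt{a}\right) - -5 = \left(-3 + a^{\frac{3}{2}}\right) + 5 = 2 + a^{\frac{3}{2}}$)
$q{\left(0,4 \right)} 2 U{\left(4 \right)} = \frac{5}{-3 + 0^{2}} \cdot 2 \left(2 + 4^{\frac{3}{2}}\right) = \frac{5}{-3 + 0} \cdot 2 \left(2 + 8\right) = \frac{5}{-3} \cdot 2 \cdot 10 = 5 \left(- \frac{1}{3}\right) 2 \cdot 10 = \left(- \frac{5}{3}\right) 2 \cdot 10 = \left(- \frac{10}{3}\right) 10 = - \frac{100}{3}$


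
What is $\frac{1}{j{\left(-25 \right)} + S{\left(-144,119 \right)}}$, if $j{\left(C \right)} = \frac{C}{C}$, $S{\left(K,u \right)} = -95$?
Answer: $- \frac{1}{94} \approx -0.010638$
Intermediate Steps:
$j{\left(C \right)} = 1$
$\frac{1}{j{\left(-25 \right)} + S{\left(-144,119 \right)}} = \frac{1}{1 - 95} = \frac{1}{-94} = - \frac{1}{94}$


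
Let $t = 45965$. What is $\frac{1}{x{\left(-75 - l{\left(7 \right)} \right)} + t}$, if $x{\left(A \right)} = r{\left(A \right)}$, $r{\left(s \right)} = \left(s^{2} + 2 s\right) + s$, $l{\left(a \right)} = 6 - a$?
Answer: $\frac{1}{51219} \approx 1.9524 \cdot 10^{-5}$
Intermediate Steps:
$r{\left(s \right)} = s^{2} + 3 s$
$x{\left(A \right)} = A \left(3 + A\right)$
$\frac{1}{x{\left(-75 - l{\left(7 \right)} \right)} + t} = \frac{1}{\left(-75 - \left(6 - 7\right)\right) \left(3 - \left(81 - 7\right)\right) + 45965} = \frac{1}{\left(-75 - \left(6 - 7\right)\right) \left(3 - 74\right) + 45965} = \frac{1}{\left(-75 - -1\right) \left(3 - 74\right) + 45965} = \frac{1}{\left(-75 + 1\right) \left(3 + \left(-75 + 1\right)\right) + 45965} = \frac{1}{- 74 \left(3 - 74\right) + 45965} = \frac{1}{\left(-74\right) \left(-71\right) + 45965} = \frac{1}{5254 + 45965} = \frac{1}{51219}$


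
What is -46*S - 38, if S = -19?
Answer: 836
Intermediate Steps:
-46*S - 38 = -46*(-19) - 38 = 874 - 38 = 836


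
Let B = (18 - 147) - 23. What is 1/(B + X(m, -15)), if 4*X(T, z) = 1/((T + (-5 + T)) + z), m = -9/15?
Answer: -424/64453 ≈ -0.0065784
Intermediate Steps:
m = -3/5 (m = -9*1/15 = -3/5 ≈ -0.60000)
B = -152 (B = -129 - 23 = -152)
X(T, z) = 1/(4*(-5 + z + 2*T)) (X(T, z) = 1/(4*((T + (-5 + T)) + z)) = 1/(4*((-5 + 2*T) + z)) = 1/(4*(-5 + z + 2*T)))
1/(B + X(m, -15)) = 1/(-152 + 1/(4*(-5 - 15 + 2*(-3/5)))) = 1/(-152 + 1/(4*(-5 - 15 - 6/5))) = 1/(-152 + 1/(4*(-106/5))) = 1/(-152 + (1/4)*(-5/106)) = 1/(-152 - 5/424) = 1/(-64453/424) = -424/64453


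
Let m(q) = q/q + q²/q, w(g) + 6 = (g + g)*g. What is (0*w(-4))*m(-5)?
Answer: 0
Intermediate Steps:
w(g) = -6 + 2*g² (w(g) = -6 + (g + g)*g = -6 + (2*g)*g = -6 + 2*g²)
m(q) = 1 + q
(0*w(-4))*m(-5) = (0*(-6 + 2*(-4)²))*(1 - 5) = (0*(-6 + 2*16))*(-4) = (0*(-6 + 32))*(-4) = (0*26)*(-4) = 0*(-4) = 0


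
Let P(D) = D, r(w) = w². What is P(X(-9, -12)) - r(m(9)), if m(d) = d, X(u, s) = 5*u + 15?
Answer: -111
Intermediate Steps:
X(u, s) = 15 + 5*u
P(X(-9, -12)) - r(m(9)) = (15 + 5*(-9)) - 1*9² = (15 - 45) - 1*81 = -30 - 81 = -111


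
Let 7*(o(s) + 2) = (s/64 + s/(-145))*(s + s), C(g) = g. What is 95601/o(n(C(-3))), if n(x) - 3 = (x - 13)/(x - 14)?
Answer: -81579983520/1673621 ≈ -48745.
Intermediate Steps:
n(x) = 3 + (-13 + x)/(-14 + x) (n(x) = 3 + (x - 13)/(x - 14) = 3 + (-13 + x)/(-14 + x))
o(s) = -2 + 81*s²/32480 (o(s) = -2 + ((s/64 + s/(-145))*(s + s))/7 = -2 + ((s*(1/64) + s*(-1/145))*(2*s))/7 = -2 + ((s/64 - s/145)*(2*s))/7 = -2 + ((81*s/9280)*(2*s))/7 = -2 + (81*s²/4640)/7 = -2 + 81*s²/32480)
95601/o(n(C(-3))) = 95601/(-2 + 81*((-55 + 4*(-3))/(-14 - 3))²/32480) = 95601/(-2 + 81*((-55 - 12)/(-17))²/32480) = 95601/(-2 + 81*(-1/17*(-67))²/32480) = 95601/(-2 + 81*(67/17)²/32480) = 95601/(-2 + (81/32480)*(4489/289)) = 95601/(-2 + 363609/9386720) = 95601/(-18409831/9386720) = 95601*(-9386720/18409831) = -81579983520/1673621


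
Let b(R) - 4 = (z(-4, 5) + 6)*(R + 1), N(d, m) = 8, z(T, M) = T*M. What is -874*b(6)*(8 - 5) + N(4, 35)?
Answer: 246476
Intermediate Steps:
z(T, M) = M*T
b(R) = -10 - 14*R (b(R) = 4 + (5*(-4) + 6)*(R + 1) = 4 + (-20 + 6)*(1 + R) = 4 - 14*(1 + R) = 4 + (-14 - 14*R) = -10 - 14*R)
-874*b(6)*(8 - 5) + N(4, 35) = -874*(-10 - 14*6)*(8 - 5) + 8 = -874*(-10 - 84)*3 + 8 = -(-82156)*3 + 8 = -874*(-282) + 8 = 246468 + 8 = 246476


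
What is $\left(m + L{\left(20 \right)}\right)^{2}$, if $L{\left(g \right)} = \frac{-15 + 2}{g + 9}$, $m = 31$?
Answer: $\frac{784996}{841} \approx 933.41$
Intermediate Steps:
$L{\left(g \right)} = - \frac{13}{9 + g}$
$\left(m + L{\left(20 \right)}\right)^{2} = \left(31 - \frac{13}{9 + 20}\right)^{2} = \left(31 - \frac{13}{29}\right)^{2} = \left(\frac{886}{29}\right)^{2} = \frac{784996}{841}$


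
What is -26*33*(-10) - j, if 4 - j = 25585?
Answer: 34161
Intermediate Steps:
j = -25581 (j = 4 - 1*25585 = 4 - 25585 = -25581)
-26*33*(-10) - j = -26*33*(-10) - 1*(-25581) = -858*(-10) + 25581 = 8580 + 25581 = 34161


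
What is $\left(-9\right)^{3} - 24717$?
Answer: $-25446$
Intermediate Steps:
$\left(-9\right)^{3} - 24717 = -729 - 24717 = -25446$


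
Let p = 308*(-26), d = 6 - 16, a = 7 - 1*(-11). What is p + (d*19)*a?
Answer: -11428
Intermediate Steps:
a = 18 (a = 7 + 11 = 18)
d = -10
p = -8008
p + (d*19)*a = -8008 - 10*19*18 = -8008 - 190*18 = -8008 - 3420 = -11428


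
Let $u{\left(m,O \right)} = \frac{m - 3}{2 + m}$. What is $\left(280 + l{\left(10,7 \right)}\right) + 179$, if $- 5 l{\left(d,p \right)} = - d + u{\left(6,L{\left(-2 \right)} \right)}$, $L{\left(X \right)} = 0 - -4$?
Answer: $\frac{18437}{40} \approx 460.92$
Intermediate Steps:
$L{\left(X \right)} = 4$ ($L{\left(X \right)} = 0 + 4 = 4$)
$u{\left(m,O \right)} = \frac{-3 + m}{2 + m}$
$l{\left(d,p \right)} = - \frac{3}{40} + \frac{d}{5}$ ($l{\left(d,p \right)} = - \frac{- d + \frac{-3 + 6}{2 + 6}}{5} = - \frac{- d + \frac{1}{8} \cdot 3}{5} = - \frac{- d + \frac{3}{8}}{5} = - \frac{\frac{3}{8} - d}{5} = - \frac{3}{40} + \frac{d}{5}$)
$\left(280 + l{\left(10,7 \right)}\right) + 179 = \left(280 + \left(- \frac{3}{40} + \frac{1}{5} \cdot 10\right)\right) + 179 = \left(280 + \left(- \frac{3}{40} + 2\right)\right) + 179 = \left(280 + \frac{77}{40}\right) + 179 = \frac{11277}{40} + 179 = \frac{18437}{40}$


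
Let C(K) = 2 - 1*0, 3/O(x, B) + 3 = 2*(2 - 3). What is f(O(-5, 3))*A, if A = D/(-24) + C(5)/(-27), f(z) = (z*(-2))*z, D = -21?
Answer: -173/300 ≈ -0.57667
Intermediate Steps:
O(x, B) = -3/5 (O(x, B) = 3/(-3 + 2*(2 - 3)) = 3/(-3 + 2*(-1)) = 3/(-3 - 2) = 3/(-5) = 3*(-1/5) = -3/5)
C(K) = 2 (C(K) = 2 + 0 = 2)
f(z) = -2*z**2 (f(z) = (-2*z)*z = -2*z**2)
A = 173/216 (A = -21/(-24) + 2/(-27) = -21*(-1/24) + 2*(-1/27) = 7/8 - 2/27 = 173/216 ≈ 0.80093)
f(O(-5, 3))*A = -2*(-3/5)**2*(173/216) = -2*9/25*(173/216) = -18/25*173/216 = -173/300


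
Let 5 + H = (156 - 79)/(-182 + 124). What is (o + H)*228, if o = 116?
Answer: 725154/29 ≈ 25005.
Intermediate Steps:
H = -367/58 (H = -5 + (156 - 79)/(-182 + 124) = -5 + 77/(-58) = -5 + 77*(-1/58) = -5 - 77/58 = -367/58 ≈ -6.3276)
(o + H)*228 = (116 - 367/58)*228 = (6361/58)*228 = 725154/29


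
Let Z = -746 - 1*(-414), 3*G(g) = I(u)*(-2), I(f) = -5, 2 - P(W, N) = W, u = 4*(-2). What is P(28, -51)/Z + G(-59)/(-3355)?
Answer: 25837/334158 ≈ 0.077320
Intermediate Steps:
u = -8
P(W, N) = 2 - W
G(g) = 10/3 (G(g) = (-5*(-2))/3 = (⅓)*10 = 10/3)
Z = -332 (Z = -746 + 414 = -332)
P(28, -51)/Z + G(-59)/(-3355) = (2 - 1*28)/(-332) + (10/3)/(-3355) = (2 - 28)*(-1/332) + (10/3)*(-1/3355) = -26*(-1/332) - 2/2013 = 13/166 - 2/2013 = 25837/334158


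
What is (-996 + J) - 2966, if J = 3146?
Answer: -816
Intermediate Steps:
(-996 + J) - 2966 = (-996 + 3146) - 2966 = 2150 - 2966 = -816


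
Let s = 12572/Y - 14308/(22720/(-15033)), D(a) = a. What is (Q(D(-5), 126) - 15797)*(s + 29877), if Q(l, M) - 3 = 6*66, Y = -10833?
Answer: -18637945356685027/30765720 ≈ -6.0580e+8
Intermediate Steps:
Q(l, M) = 399 (Q(l, M) = 3 + 6*66 = 3 + 396 = 399)
s = 582451944193/61531440 (s = 12572/(-10833) - 14308/(22720/(-15033)) = 12572*(-1/10833) - 14308/(22720*(-1/15033)) = -12572/10833 - 14308/(-22720/15033) = -12572/10833 - 14308*(-15033/22720) = -12572/10833 + 53773041/5680 = 582451944193/61531440 ≈ 9465.9)
(Q(D(-5), 126) - 15797)*(s + 29877) = (399 - 15797)*(582451944193/61531440 + 29877) = -15398*2420826777073/61531440 = -18637945356685027/30765720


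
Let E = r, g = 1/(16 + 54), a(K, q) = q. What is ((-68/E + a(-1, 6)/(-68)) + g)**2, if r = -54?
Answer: 362597764/258084225 ≈ 1.4050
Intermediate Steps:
g = 1/70 ≈ 0.014286
E = -54
((-68/E + a(-1, 6)/(-68)) + g)**2 = ((-68/(-54) + 6/(-68)) + 1/70)**2 = ((-68*(-1/54) + 6*(-1/68)) + 1/70)**2 = ((34/27 - 3/34) + 1/70)**2 = (1075/918 + 1/70)**2 = (19042/16065)**2 = 362597764/258084225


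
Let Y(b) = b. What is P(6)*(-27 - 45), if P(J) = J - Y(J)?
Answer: 0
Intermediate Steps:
P(J) = 0 (P(J) = J - J = 0)
P(6)*(-27 - 45) = 0*(-27 - 45) = 0*(-72) = 0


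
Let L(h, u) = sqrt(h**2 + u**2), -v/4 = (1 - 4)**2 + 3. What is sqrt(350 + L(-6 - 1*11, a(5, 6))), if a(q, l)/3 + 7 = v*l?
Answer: sqrt(350 + sqrt(783514)) ≈ 35.145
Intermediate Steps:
v = -48 (v = -4*((1 - 4)**2 + 3) = -4*((-3)**2 + 3) = -4*(9 + 3) = -4*12 = -48)
a(q, l) = -21 - 144*l (a(q, l) = -21 + 3*(-48*l) = -21 - 144*l)
sqrt(350 + L(-6 - 1*11, a(5, 6))) = sqrt(350 + sqrt((-6 - 1*11)**2 + (-21 - 144*6)**2)) = sqrt(350 + sqrt((-6 - 11)**2 + (-21 - 864)**2)) = sqrt(350 + sqrt((-17)**2 + (-885)**2)) = sqrt(350 + sqrt(289 + 783225)) = sqrt(350 + sqrt(783514))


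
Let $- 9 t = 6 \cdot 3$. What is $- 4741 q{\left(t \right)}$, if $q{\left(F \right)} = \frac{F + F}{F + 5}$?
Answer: $\frac{18964}{3} \approx 6321.3$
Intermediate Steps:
$t = -2$ ($t = - \frac{6 \cdot 3}{9} = \left(- \frac{1}{9}\right) 18 = -2$)
$q{\left(F \right)} = \frac{2 F}{5 + F}$
$- 4741 q{\left(t \right)} = - 4741 \cdot 2 \left(-2\right) \frac{1}{5 - 2} = - 4741 \cdot 2 \left(-2\right) \frac{1}{3} = \left(-4741\right) \left(- \frac{4}{3}\right) = \frac{18964}{3}$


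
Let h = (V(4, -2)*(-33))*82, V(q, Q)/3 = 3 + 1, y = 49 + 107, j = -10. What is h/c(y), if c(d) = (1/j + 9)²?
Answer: -3247200/7921 ≈ -409.95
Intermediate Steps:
y = 156
V(q, Q) = 12 (V(q, Q) = 3*(3 + 1) = 3*4 = 12)
h = -32472 (h = (12*(-33))*82 = -396*82 = -32472)
c(d) = 7921/100 (c(d) = (1/(-10) + 9)² = (-⅒ + 9)² = (89/10)² = 7921/100)
h/c(y) = -32472/7921/100 = -32472*100/7921 = -3247200/7921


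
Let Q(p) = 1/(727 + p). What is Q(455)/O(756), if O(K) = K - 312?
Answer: 1/524808 ≈ 1.9055e-6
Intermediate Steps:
O(K) = -312 + K
Q(455)/O(756) = 1/((727 + 455)*(-312 + 756)) = 1/(1182*444) = (1/1182)*(1/444) = 1/524808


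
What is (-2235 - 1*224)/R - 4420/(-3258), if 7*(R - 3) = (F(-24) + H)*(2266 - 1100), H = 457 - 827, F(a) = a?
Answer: 1043276407/748334907 ≈ 1.3941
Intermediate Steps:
H = -370
R = -459383/7 (R = 3 + ((-24 - 370)*(2266 - 1100))/7 = 3 + (-394*1166)/7 = 3 + (1/7)*(-459404) = 3 - 459404/7 = -459383/7 ≈ -65626.)
(-2235 - 1*224)/R - 4420/(-3258) = (-2235 - 1*224)/(-459383/7) - 4420/(-3258) = (-2235 - 224)*(-7/459383) - 4420*(-1/3258) = -2459*(-7/459383) + 2210/1629 = 17213/459383 + 2210/1629 = 1043276407/748334907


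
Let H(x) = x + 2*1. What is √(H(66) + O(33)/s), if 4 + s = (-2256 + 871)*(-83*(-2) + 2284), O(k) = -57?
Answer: √782963937594566/3393254 ≈ 8.2462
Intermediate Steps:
s = -3393254 (s = -4 + (-2256 + 871)*(-83*(-2) + 2284) = -4 - 1385*(166 + 2284) = -4 - 1385*2450 = -4 - 3393250 = -3393254)
H(x) = 2 + x (H(x) = x + 2 = 2 + x)
√(H(66) + O(33)/s) = √((2 + 66) - 57/(-3393254)) = √(68 - 57*(-1/3393254)) = √(68 + 57/3393254) = √(230741329/3393254) = √782963937594566/3393254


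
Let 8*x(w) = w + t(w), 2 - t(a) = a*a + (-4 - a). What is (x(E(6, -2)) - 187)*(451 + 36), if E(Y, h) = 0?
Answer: -362815/4 ≈ -90704.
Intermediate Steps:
t(a) = 6 + a - a**2 (t(a) = 2 - (a*a + (-4 - a)) = 2 - (a**2 + (-4 - a)) = 2 - (-4 + a**2 - a) = 2 + (4 + a - a**2) = 6 + a - a**2)
x(w) = 3/4 - w**2/8 + w/4 (x(w) = (w + (6 + w - w**2))/8 = (6 - w**2 + 2*w)/8 = 3/4 - w**2/8 + w/4)
(x(E(6, -2)) - 187)*(451 + 36) = ((3/4 - 1/8*0**2 + (1/4)*0) - 187)*(451 + 36) = ((3/4 - 1/8*0 + 0) - 187)*487 = ((3/4 + 0 + 0) - 187)*487 = (3/4 - 187)*487 = -745/4*487 = -362815/4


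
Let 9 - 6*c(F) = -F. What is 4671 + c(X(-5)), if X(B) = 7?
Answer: 14021/3 ≈ 4673.7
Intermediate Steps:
c(F) = 3/2 + F/6 (c(F) = 3/2 - (-1)*F/6 = 3/2 + F/6)
4671 + c(X(-5)) = 4671 + (3/2 + (⅙)*7) = 4671 + (3/2 + 7/6) = 4671 + 8/3 = 14021/3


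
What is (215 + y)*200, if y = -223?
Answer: -1600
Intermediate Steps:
(215 + y)*200 = (215 - 223)*200 = -8*200 = -1600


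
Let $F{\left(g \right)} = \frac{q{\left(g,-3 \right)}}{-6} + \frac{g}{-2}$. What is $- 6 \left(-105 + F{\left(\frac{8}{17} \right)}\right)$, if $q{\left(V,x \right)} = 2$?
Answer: $\frac{10768}{17} \approx 633.41$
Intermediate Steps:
$F{\left(g \right)} = - \frac{1}{3} - \frac{g}{2}$ ($F{\left(g \right)} = \frac{2}{-6} + \frac{g}{-2} = 2 \left(- \frac{1}{6}\right) + g \left(- \frac{1}{2}\right) = - \frac{1}{3} - \frac{g}{2}$)
$- 6 \left(-105 + F{\left(\frac{8}{17} \right)}\right) = - 6 \left(-105 - \left(\frac{1}{3} + \frac{8 \cdot \frac{1}{17}}{2}\right)\right) = - 6 \left(-105 - \frac{29}{51}\right) = \left(-6\right) \left(- \frac{5384}{51}\right) = \frac{10768}{17}$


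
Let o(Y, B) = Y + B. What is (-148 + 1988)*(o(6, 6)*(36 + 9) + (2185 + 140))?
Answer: 5271600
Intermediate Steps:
o(Y, B) = B + Y
(-148 + 1988)*(o(6, 6)*(36 + 9) + (2185 + 140)) = (-148 + 1988)*((6 + 6)*(36 + 9) + (2185 + 140)) = 1840*(12*45 + 2325) = 1840*(540 + 2325) = 1840*2865 = 5271600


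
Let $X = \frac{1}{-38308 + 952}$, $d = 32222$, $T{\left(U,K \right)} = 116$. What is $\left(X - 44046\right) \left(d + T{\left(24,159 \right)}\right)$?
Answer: $- \frac{26604187653713}{18678} \approx -1.4244 \cdot 10^{9}$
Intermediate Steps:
$X = - \frac{1}{37356}$ ($X = \frac{1}{-37356} = - \frac{1}{37356} \approx -2.6769 \cdot 10^{-5}$)
$\left(X - 44046\right) \left(d + T{\left(24,159 \right)}\right) = \left(- \frac{1}{37356} - 44046\right) \left(32222 + 116\right) = \left(- \frac{1645382377}{37356}\right) 32338 = - \frac{26604187653713}{18678}$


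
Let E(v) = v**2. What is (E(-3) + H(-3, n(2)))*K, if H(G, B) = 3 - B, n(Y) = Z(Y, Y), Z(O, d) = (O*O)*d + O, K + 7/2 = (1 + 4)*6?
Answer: 53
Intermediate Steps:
K = 53/2 (K = -7/2 + (1 + 4)*6 = -7/2 + 5*6 = -7/2 + 30 = 53/2 ≈ 26.500)
Z(O, d) = O + d*O**2 (Z(O, d) = O**2*d + O = d*O**2 + O = O + d*O**2)
n(Y) = Y*(1 + Y**2) (n(Y) = Y*(1 + Y*Y) = Y*(1 + Y**2))
(E(-3) + H(-3, n(2)))*K = ((-3)**2 + (3 - (2 + 2**3)))*(53/2) = (9 + (3 - (2 + 8)))*(53/2) = (9 + (3 - 1*10))*(53/2) = (9 + (3 - 10))*(53/2) = (9 - 7)*(53/2) = 2*(53/2) = 53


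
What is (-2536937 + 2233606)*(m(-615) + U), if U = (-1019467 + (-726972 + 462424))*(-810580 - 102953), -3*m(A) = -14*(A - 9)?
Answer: -355804251555008473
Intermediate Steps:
m(A) = -42 + 14*A/3 (m(A) = -(-14)*(A - 9)/3 = -(-14)*(-9 + A)/3 = -(126 - 14*A)/3 = -42 + 14*A/3)
U = 1172990074995 (U = (-1019467 - 264548)*(-913533) = -1284015*(-913533) = 1172990074995)
(-2536937 + 2233606)*(m(-615) + U) = (-2536937 + 2233606)*((-42 + (14/3)*(-615)) + 1172990074995) = -303331*((-42 - 2870) + 1172990074995) = -303331*(-2912 + 1172990074995) = -303331*1172990072083 = -355804251555008473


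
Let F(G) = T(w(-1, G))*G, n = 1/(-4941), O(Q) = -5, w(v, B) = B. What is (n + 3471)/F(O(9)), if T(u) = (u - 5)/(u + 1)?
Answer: -6860084/24705 ≈ -277.68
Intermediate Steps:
T(u) = (-5 + u)/(1 + u)
n = -1/4941 ≈ -0.00020239
F(G) = G*(-5 + G)/(1 + G) (F(G) = ((-5 + G)/(1 + G))*G = G*(-5 + G)/(1 + G))
(n + 3471)/F(O(9)) = (-1/4941 + 3471)/((-5*(-5 - 5)/(1 - 5))) = 17150210/(4941*((-5*(-10)/(-4)))) = 17150210/(4941*((-5*(-¼)*(-10)))) = 17150210/(4941*(-25/2)) = (17150210/4941)*(-2/25) = -6860084/24705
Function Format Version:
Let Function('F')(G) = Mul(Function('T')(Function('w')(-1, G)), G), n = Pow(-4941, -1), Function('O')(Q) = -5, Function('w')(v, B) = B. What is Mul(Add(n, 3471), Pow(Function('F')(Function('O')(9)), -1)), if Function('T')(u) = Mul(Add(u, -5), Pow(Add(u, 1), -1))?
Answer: Rational(-6860084, 24705) ≈ -277.68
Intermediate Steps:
Function('T')(u) = Mul(Pow(Add(1, u), -1), Add(-5, u)) (Function('T')(u) = Mul(Add(-5, u), Pow(Add(1, u), -1)) = Mul(Pow(Add(1, u), -1), Add(-5, u)))
n = Rational(-1, 4941) ≈ -0.00020239
Function('F')(G) = Mul(G, Pow(Add(1, G), -1), Add(-5, G)) (Function('F')(G) = Mul(Mul(Pow(Add(1, G), -1), Add(-5, G)), G) = Mul(G, Pow(Add(1, G), -1), Add(-5, G)))
Mul(Add(n, 3471), Pow(Function('F')(Function('O')(9)), -1)) = Mul(Add(Rational(-1, 4941), 3471), Pow(Mul(-5, Pow(Add(1, -5), -1), Add(-5, -5)), -1)) = Mul(Rational(17150210, 4941), Pow(Mul(-5, Pow(-4, -1), -10), -1)) = Mul(Rational(17150210, 4941), Pow(Mul(-5, Rational(-1, 4), -10), -1)) = Mul(Rational(17150210, 4941), Pow(Rational(-25, 2), -1)) = Mul(Rational(17150210, 4941), Rational(-2, 25)) = Rational(-6860084, 24705)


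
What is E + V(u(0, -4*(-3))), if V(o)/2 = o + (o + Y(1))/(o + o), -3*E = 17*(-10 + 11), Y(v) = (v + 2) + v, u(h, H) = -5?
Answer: -232/15 ≈ -15.467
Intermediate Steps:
Y(v) = 2 + 2*v (Y(v) = (2 + v) + v = 2 + 2*v)
E = -17/3 (E = -17*(-10 + 11)/3 = -17/3 ≈ -5.6667)
V(o) = 2*o + (4 + o)/o (V(o) = 2*(o + (o + (2 + 2*1))/(o + o)) = 2*(o + (o + (2 + 2))/((2*o))) = 2*(o + (o + 4)*(1/(2*o))) = 2*(o + (4 + o)*(1/(2*o))) = 2*(o + (4 + o)/(2*o)) = 2*o + (4 + o)/o)
E + V(u(0, -4*(-3))) = -17/3 + (1 + 2*(-5) + 4/(-5)) = -17/3 + (1 - 10 + 4*(-1/5)) = -17/3 + (1 - 10 - 4/5) = -17/3 - 49/5 = -232/15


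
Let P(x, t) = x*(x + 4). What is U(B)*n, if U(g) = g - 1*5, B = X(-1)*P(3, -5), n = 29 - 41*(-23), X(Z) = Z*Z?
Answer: 15552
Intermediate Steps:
X(Z) = Z²
P(x, t) = x*(4 + x)
n = 972 (n = 29 + 943 = 972)
B = 21 (B = (-1)²*(3*(4 + 3)) = 1*(3*7) = 1*21 = 21)
U(g) = -5 + g (U(g) = g - 5 = -5 + g)
U(B)*n = (-5 + 21)*972 = 16*972 = 15552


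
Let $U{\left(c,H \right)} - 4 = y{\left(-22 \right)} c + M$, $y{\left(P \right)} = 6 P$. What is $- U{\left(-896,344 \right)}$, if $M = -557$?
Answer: $-117719$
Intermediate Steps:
$U{\left(c,H \right)} = -553 - 132 c$ ($U{\left(c,H \right)} = 4 + \left(6 \left(-22\right) c - 557\right) = 4 - \left(557 + 132 c\right) = -553 - 132 c$)
$- U{\left(-896,344 \right)} = - (-553 - -118272) = - (-553 + 118272) = \left(-1\right) 117719 = -117719$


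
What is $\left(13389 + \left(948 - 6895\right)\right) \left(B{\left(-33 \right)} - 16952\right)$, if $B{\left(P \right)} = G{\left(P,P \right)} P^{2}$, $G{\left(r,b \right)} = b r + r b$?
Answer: $17525091380$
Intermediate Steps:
$G{\left(r,b \right)} = 2 b r$ ($G{\left(r,b \right)} = b r + b r = 2 b r$)
$B{\left(P \right)} = 2 P^{4}$ ($B{\left(P \right)} = 2 P P P^{2} = 2 P^{2} P^{2} = 2 P^{4}$)
$\left(13389 + \left(948 - 6895\right)\right) \left(B{\left(-33 \right)} - 16952\right) = \left(13389 + \left(948 - 6895\right)\right) \left(2 \left(-33\right)^{4} - 16952\right) = \left(13389 + \left(948 - 6895\right)\right) \left(2 \cdot 1185921 - 16952\right) = \left(13389 - 5947\right) \left(2371842 - 16952\right) = 7442 \cdot 2354890 = 17525091380$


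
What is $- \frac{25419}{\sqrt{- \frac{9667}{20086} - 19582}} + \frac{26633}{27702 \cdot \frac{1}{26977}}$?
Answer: $\frac{718478441}{27702} + \frac{279609 i \sqrt{65293397354}}{393333719} \approx 25936.0 + 181.65 i$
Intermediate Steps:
$- \frac{25419}{\sqrt{- \frac{9667}{20086} - 19582}} + \frac{26633}{27702 \cdot \frac{1}{26977}} = - \frac{25419}{\sqrt{\left(-9667\right) \frac{1}{20086} - 19582}} + \frac{26633}{27702 \cdot \frac{1}{26977}} = - \frac{25419}{\sqrt{- \frac{9667}{20086} - 19582}} + \frac{26633}{\frac{27702}{26977}} = - \frac{25419}{\sqrt{- \frac{393333719}{20086}}} + 26633 \cdot \frac{26977}{27702} = - \frac{25419}{\frac{1}{1826} i \sqrt{65293397354}} + \frac{718478441}{27702} = - 25419 \left(- \frac{11 i \sqrt{65293397354}}{393333719}\right) + \frac{718478441}{27702} = \frac{279609 i \sqrt{65293397354}}{393333719} + \frac{718478441}{27702} = \frac{718478441}{27702} + \frac{279609 i \sqrt{65293397354}}{393333719}$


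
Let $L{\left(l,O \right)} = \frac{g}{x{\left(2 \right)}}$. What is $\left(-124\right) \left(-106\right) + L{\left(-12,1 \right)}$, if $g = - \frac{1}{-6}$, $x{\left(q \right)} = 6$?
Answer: $\frac{473185}{36} \approx 13144.0$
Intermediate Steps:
$g = \frac{1}{6}$ ($g = \left(-1\right) \left(- \frac{1}{6}\right) = \frac{1}{6} \approx 0.16667$)
$L{\left(l,O \right)} = \frac{1}{36}$ ($L{\left(l,O \right)} = \frac{1}{6 \cdot 6} = \frac{1}{6} \cdot \frac{1}{6} = \frac{1}{36}$)
$\left(-124\right) \left(-106\right) + L{\left(-12,1 \right)} = \left(-124\right) \left(-106\right) + \frac{1}{36} = 13144 + \frac{1}{36} = \frac{473185}{36}$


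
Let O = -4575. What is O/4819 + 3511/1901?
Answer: 134794/150179 ≈ 0.89756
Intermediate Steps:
O/4819 + 3511/1901 = -4575/4819 + 3511/1901 = -4575*1/4819 + 3511*(1/1901) = -75/79 + 3511/1901 = 134794/150179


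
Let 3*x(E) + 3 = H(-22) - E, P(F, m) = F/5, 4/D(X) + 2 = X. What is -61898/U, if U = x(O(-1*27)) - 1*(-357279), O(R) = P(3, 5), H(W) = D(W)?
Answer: -5570820/32154997 ≈ -0.17325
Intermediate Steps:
D(X) = 4/(-2 + X)
H(W) = 4/(-2 + W)
P(F, m) = F/5 (P(F, m) = F*(⅕) = F/5)
O(R) = ⅗ (O(R) = (⅕)*3 = ⅗)
x(E) = -19/18 - E/3 (x(E) = -1 + (4/(-2 - 22) - E)/3 = -1 + (4/(-24) - E)/3 = -1 + (4*(-1/24) - E)/3 = -1 + (-⅙ - E)/3 = -1 + (-1/18 - E/3) = -19/18 - E/3)
U = 32154997/90 (U = (-19/18 - ⅓*⅗) - 1*(-357279) = (-19/18 - ⅕) + 357279 = -113/90 + 357279 = 32154997/90 ≈ 3.5728e+5)
-61898/U = -61898/32154997/90 = -61898*90/32154997 = -5570820/32154997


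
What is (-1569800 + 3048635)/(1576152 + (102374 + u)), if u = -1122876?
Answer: 295767/111130 ≈ 2.6614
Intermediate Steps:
(-1569800 + 3048635)/(1576152 + (102374 + u)) = (-1569800 + 3048635)/(1576152 + (102374 - 1122876)) = 1478835/(1576152 - 1020502) = 1478835/555650 = 1478835*(1/555650) = 295767/111130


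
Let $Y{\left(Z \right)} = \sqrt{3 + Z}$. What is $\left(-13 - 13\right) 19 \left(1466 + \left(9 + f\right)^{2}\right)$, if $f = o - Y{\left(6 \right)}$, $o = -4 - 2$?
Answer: $-724204$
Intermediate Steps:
$o = -6$
$f = -9$ ($f = -6 - \sqrt{3 + 6} = -6 - \sqrt{9} = -6 - 3 = -9$)
$\left(-13 - 13\right) 19 \left(1466 + \left(9 + f\right)^{2}\right) = \left(-13 - 13\right) 19 \left(1466 + \left(9 - 9\right)^{2}\right) = \left(-26\right) 19 \left(1466 + 0^{2}\right) = - 494 \left(1466 + 0\right) = \left(-494\right) 1466 = -724204$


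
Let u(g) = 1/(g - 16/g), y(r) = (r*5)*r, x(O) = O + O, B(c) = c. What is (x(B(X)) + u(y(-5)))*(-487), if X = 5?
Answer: -76076705/15609 ≈ -4873.9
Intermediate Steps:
x(O) = 2*O
y(r) = 5*r² (y(r) = (5*r)*r = 5*r²)
(x(B(X)) + u(y(-5)))*(-487) = (2*5 + (5*(-5)²)/(-16 + (5*(-5)²)²))*(-487) = (10 + (5*25)/(-16 + (5*25)²))*(-487) = (10 + 125/(-16 + 125²))*(-487) = (10 + 125/(-16 + 15625))*(-487) = (10 + 125/15609)*(-487) = (156215/15609)*(-487) = -76076705/15609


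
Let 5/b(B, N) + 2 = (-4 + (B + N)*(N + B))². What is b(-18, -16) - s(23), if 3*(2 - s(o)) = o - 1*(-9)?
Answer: 34504667/3981306 ≈ 8.6667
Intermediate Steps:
b(B, N) = 5/(-2 + (-4 + (B + N)²)²) (b(B, N) = 5/(-2 + (-4 + (B + N)*(N + B))²) = 5/(-2 + (-4 + (B + N)*(B + N))²) = 5/(-2 + (-4 + (B + N)²)²))
s(o) = -1 - o/3 (s(o) = 2 - (o - 1*(-9))/3 = 2 - (o + 9)/3 = 2 - (9 + o)/3 = 2 + (-3 - o/3) = -1 - o/3)
b(-18, -16) - s(23) = 5/(-2 + (-4 + (-18 - 16)²)²) - (-1 - ⅓*23) = 5/(-2 + (-4 + (-34)²)²) - (-1 - 23/3) = 5/(-2 + (-4 + 1156)²) - 1*(-26/3) = 5/(-2 + 1152²) + 26/3 = 5/(-2 + 1327104) + 26/3 = 5/1327102 + 26/3 = 34504667/3981306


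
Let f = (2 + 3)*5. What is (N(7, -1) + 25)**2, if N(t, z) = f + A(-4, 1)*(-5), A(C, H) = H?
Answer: 2025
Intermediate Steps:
f = 25 (f = 5*5 = 25)
N(t, z) = 20 (N(t, z) = 25 + 1*(-5) = 25 - 5 = 20)
(N(7, -1) + 25)**2 = (20 + 25)**2 = 45**2 = 2025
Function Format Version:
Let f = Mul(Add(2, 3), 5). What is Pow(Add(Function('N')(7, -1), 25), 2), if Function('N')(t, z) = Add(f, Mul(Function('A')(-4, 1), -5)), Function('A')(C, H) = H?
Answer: 2025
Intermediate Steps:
f = 25 (f = Mul(5, 5) = 25)
Function('N')(t, z) = 20 (Function('N')(t, z) = Add(25, Mul(1, -5)) = Add(25, -5) = 20)
Pow(Add(Function('N')(7, -1), 25), 2) = Pow(Add(20, 25), 2) = Pow(45, 2) = 2025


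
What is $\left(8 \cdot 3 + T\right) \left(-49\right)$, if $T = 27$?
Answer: $-2499$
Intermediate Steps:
$\left(8 \cdot 3 + T\right) \left(-49\right) = \left(8 \cdot 3 + 27\right) \left(-49\right) = \left(24 + 27\right) \left(-49\right) = 51 \left(-49\right) = -2499$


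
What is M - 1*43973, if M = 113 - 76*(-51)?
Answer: -39984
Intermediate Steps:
M = 3989 (M = 113 + 3876 = 3989)
M - 1*43973 = 3989 - 1*43973 = 3989 - 43973 = -39984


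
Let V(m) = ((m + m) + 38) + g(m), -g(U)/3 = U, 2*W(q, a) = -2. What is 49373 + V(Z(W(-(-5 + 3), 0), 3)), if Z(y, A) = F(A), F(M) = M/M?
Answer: 49410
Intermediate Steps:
W(q, a) = -1 (W(q, a) = (1/2)*(-2) = -1)
g(U) = -3*U
F(M) = 1
Z(y, A) = 1
V(m) = 38 - m (V(m) = ((m + m) + 38) - 3*m = (2*m + 38) - 3*m = (38 + 2*m) - 3*m = 38 - m)
49373 + V(Z(W(-(-5 + 3), 0), 3)) = 49373 + (38 - 1*1) = 49373 + (38 - 1) = 49373 + 37 = 49410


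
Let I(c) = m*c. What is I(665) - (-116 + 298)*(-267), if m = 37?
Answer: 73199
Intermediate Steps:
I(c) = 37*c
I(665) - (-116 + 298)*(-267) = 37*665 - (-116 + 298)*(-267) = 24605 - 182*(-267) = 24605 - 1*(-48594) = 24605 + 48594 = 73199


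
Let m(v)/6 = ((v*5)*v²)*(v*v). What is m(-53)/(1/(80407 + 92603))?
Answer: -2170560067317900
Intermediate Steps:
m(v) = 30*v⁵ (m(v) = 6*(((v*5)*v²)*(v*v)) = 6*(((5*v)*v²)*v²) = 6*((5*v³)*v²) = 6*(5*v⁵) = 30*v⁵)
m(-53)/(1/(80407 + 92603)) = (30*(-53)⁵)/(1/(80407 + 92603)) = (30*(-418195493))/(1/173010) = -12545864790/1/173010 = -12545864790*173010 = -2170560067317900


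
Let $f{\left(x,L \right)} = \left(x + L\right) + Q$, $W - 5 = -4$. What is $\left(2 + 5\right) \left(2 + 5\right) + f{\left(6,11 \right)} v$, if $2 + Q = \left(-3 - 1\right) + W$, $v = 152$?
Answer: $1873$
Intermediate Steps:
$W = 1$ ($W = 5 - 4 = 1$)
$Q = -5$ ($Q = -2 + \left(\left(-3 - 1\right) + 1\right) = -2 + \left(-4 + 1\right) = -2 - 3 = -5$)
$f{\left(x,L \right)} = -5 + L + x$ ($f{\left(x,L \right)} = \left(x + L\right) - 5 = \left(L + x\right) - 5 = -5 + L + x$)
$\left(2 + 5\right) \left(2 + 5\right) + f{\left(6,11 \right)} v = \left(2 + 5\right) \left(2 + 5\right) + \left(-5 + 11 + 6\right) 152 = 7 \cdot 7 + 12 \cdot 152 = 49 + 1824 = 1873$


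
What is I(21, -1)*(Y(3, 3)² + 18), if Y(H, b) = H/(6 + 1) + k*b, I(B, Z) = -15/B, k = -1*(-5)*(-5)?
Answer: -1366830/343 ≈ -3984.9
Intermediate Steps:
k = -25 (k = 5*(-5) = -25)
Y(H, b) = -25*b + H/7 (Y(H, b) = H/(6 + 1) - 25*b = H/7 - 25*b = -25*b + H/7)
I(21, -1)*(Y(3, 3)² + 18) = (-15/21)*((-25*3 + (⅐)*3)² + 18) = (-15*1/21)*((-75 + 3/7)² + 18) = -5*((-522/7)² + 18)/7 = -5*(272484/49 + 18)/7 = -5/7*273366/49 = -1366830/343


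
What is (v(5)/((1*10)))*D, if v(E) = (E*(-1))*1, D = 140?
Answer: -70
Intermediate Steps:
v(E) = -E (v(E) = -E*1 = -E)
(v(5)/((1*10)))*D = ((-1*5)/((1*10)))*140 = -5/10*140 = -5*1/10*140 = -1/2*140 = -70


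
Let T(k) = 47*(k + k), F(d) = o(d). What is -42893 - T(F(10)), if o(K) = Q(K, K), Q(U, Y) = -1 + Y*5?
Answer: -47499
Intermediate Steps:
Q(U, Y) = -1 + 5*Y
o(K) = -1 + 5*K
F(d) = -1 + 5*d
T(k) = 94*k (T(k) = 47*(2*k) = 94*k)
-42893 - T(F(10)) = -42893 - 94*(-1 + 5*10) = -42893 - 94*(-1 + 50) = -42893 - 94*49 = -42893 - 1*4606 = -42893 - 4606 = -47499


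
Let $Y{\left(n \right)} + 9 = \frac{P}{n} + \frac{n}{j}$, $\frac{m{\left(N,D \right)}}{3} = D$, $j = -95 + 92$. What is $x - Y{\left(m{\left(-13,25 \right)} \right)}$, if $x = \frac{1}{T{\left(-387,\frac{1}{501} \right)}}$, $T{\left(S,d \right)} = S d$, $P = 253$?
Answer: $\frac{31532}{1075} \approx 29.332$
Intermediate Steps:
$j = -3$
$m{\left(N,D \right)} = 3 D$
$Y{\left(n \right)} = -9 + \frac{253}{n} - \frac{n}{3}$ ($Y{\left(n \right)} = -9 + \left(\frac{253}{n} + \frac{n}{-3}\right) = -9 + \left(\frac{253}{n} + n \left(- \frac{1}{3}\right)\right) = -9 - \left(- \frac{253}{n} + \frac{n}{3}\right) = -9 + \frac{253}{n} - \frac{n}{3}$)
$x = - \frac{167}{129}$ ($x = \frac{1}{\left(-387\right) \frac{1}{501}} = \frac{1}{- \frac{129}{167}} = - \frac{167}{129} \approx -1.2946$)
$x - Y{\left(m{\left(-13,25 \right)} \right)} = - \frac{167}{129} - \left(-9 + \frac{253}{3 \cdot 25} - \frac{3 \cdot 25}{3}\right) = - \frac{167}{129} - \left(-9 + \frac{253}{75} - 25\right) = - \frac{167}{129} - - \frac{2297}{75} = - \frac{167}{129} + \frac{2297}{75} = \frac{31532}{1075}$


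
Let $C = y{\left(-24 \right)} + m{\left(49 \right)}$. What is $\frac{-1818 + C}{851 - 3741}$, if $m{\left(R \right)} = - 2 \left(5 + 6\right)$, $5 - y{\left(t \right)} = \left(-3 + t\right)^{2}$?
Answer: $\frac{1282}{1445} \approx 0.8872$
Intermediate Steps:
$y{\left(t \right)} = 5 - \left(-3 + t\right)^{2}$
$m{\left(R \right)} = -22$ ($m{\left(R \right)} = \left(-2\right) 11 = -22$)
$C = -746$ ($C = \left(5 - \left(-3 - 24\right)^{2}\right) - 22 = \left(5 - \left(-27\right)^{2}\right) - 22 = \left(5 - 729\right) - 22 = -724 - 22 = -746$)
$\frac{-1818 + C}{851 - 3741} = \frac{-1818 - 746}{851 - 3741} = - \frac{2564}{-2890} = \left(-2564\right) \left(- \frac{1}{2890}\right) = \frac{1282}{1445}$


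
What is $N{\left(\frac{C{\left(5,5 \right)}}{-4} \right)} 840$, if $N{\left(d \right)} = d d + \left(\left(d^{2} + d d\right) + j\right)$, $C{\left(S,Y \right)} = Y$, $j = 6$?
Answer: $\frac{17955}{2} \approx 8977.5$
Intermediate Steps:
$N{\left(d \right)} = 6 + 3 d^{2}$ ($N{\left(d \right)} = d d + \left(\left(d^{2} + d d\right) + 6\right) = d^{2} + \left(\left(d^{2} + d^{2}\right) + 6\right) = d^{2} + \left(2 d^{2} + 6\right) = d^{2} + \left(6 + 2 d^{2}\right) = 6 + 3 d^{2}$)
$N{\left(\frac{C{\left(5,5 \right)}}{-4} \right)} 840 = \left(6 + 3 \left(\frac{5}{-4}\right)^{2}\right) 840 = \left(6 + 3 \left(5 \left(- \frac{1}{4}\right)\right)^{2}\right) 840 = \left(6 + 3 \left(- \frac{5}{4}\right)^{2}\right) 840 = \left(6 + 3 \cdot \frac{25}{16}\right) 840 = \left(6 + \frac{75}{16}\right) 840 = \frac{171}{16} \cdot 840 = \frac{17955}{2}$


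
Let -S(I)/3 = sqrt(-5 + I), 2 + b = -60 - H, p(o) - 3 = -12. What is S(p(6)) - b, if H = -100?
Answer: -38 - 3*I*sqrt(14) ≈ -38.0 - 11.225*I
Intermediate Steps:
p(o) = -9 (p(o) = 3 - 12 = -9)
b = 38 (b = -2 + (-60 - 1*(-100)) = -2 + (-60 + 100) = -2 + 40 = 38)
S(I) = -3*sqrt(-5 + I)
S(p(6)) - b = -3*sqrt(-5 - 9) - 1*38 = -3*I*sqrt(14) - 38 = -38 - 3*I*sqrt(14)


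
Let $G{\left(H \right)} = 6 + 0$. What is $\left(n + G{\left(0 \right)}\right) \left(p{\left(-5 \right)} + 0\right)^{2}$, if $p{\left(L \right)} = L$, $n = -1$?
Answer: $125$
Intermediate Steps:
$G{\left(H \right)} = 6$
$\left(n + G{\left(0 \right)}\right) \left(p{\left(-5 \right)} + 0\right)^{2} = \left(-1 + 6\right) \left(-5 + 0\right)^{2} = 5 \left(-5\right)^{2} = 5 \cdot 25 = 125$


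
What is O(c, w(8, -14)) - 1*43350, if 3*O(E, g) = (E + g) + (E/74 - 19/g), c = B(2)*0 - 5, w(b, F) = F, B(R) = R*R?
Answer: -11229179/259 ≈ -43356.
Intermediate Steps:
B(R) = R**2
c = -5 (c = 2**2*0 - 5 = 4*0 - 5 = 0 - 5 = -5)
O(E, g) = -19/(3*g) + g/3 + 25*E/74 (O(E, g) = ((E + g) + (E/74 - 19/g))/3 = ((E + g) + (-19/g + E/74))/3 = (g - 19/g + 75*E/74)/3 = -19/(3*g) + g/3 + 25*E/74)
O(c, w(8, -14)) - 1*43350 = (1/222)*(-1406 - 14*(74*(-14) + 75*(-5)))/(-14) - 1*43350 = (1/222)*(-1/14)*(-1406 - 14*(-1036 - 375)) - 43350 = (1/222)*(-1/14)*(-1406 - 14*(-1411)) - 43350 = (1/222)*(-1/14)*(-1406 + 19754) - 43350 = (1/222)*(-1/14)*18348 - 43350 = -1529/259 - 43350 = -11229179/259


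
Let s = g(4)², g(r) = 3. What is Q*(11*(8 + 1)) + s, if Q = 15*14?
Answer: 20799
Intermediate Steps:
Q = 210
s = 9 (s = 3² = 9)
Q*(11*(8 + 1)) + s = 210*(11*(8 + 1)) + 9 = 210*(11*9) + 9 = 210*99 + 9 = 20790 + 9 = 20799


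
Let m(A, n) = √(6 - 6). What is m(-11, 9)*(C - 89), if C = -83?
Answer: 0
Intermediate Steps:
m(A, n) = 0 (m(A, n) = √0 = 0)
m(-11, 9)*(C - 89) = 0*(-83 - 89) = 0*(-172) = 0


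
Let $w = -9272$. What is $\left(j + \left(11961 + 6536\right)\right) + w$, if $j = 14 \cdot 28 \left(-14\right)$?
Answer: $3737$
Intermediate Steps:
$j = -5488$ ($j = 392 \left(-14\right) = -5488$)
$\left(j + \left(11961 + 6536\right)\right) + w = \left(-5488 + \left(11961 + 6536\right)\right) - 9272 = \left(-5488 + 18497\right) - 9272 = 13009 - 9272 = 3737$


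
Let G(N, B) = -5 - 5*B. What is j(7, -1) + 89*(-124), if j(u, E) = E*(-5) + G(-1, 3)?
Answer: -11051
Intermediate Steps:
j(u, E) = -20 - 5*E (j(u, E) = E*(-5) + (-5 - 5*3) = -5*E + (-5 - 15) = -5*E - 20 = -20 - 5*E)
j(7, -1) + 89*(-124) = (-20 - 5*(-1)) + 89*(-124) = (-20 + 5) - 11036 = -15 - 11036 = -11051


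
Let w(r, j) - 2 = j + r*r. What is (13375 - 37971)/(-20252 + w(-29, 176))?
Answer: 24596/19233 ≈ 1.2788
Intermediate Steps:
w(r, j) = 2 + j + r**2 (w(r, j) = 2 + (j + r*r) = 2 + (j + r**2) = 2 + j + r**2)
(13375 - 37971)/(-20252 + w(-29, 176)) = (13375 - 37971)/(-20252 + (2 + 176 + (-29)**2)) = -24596/(-20252 + (2 + 176 + 841)) = -24596/(-20252 + 1019) = -24596/(-19233) = -24596*(-1/19233) = 24596/19233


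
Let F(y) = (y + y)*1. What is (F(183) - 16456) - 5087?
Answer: -21177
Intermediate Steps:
F(y) = 2*y (F(y) = (2*y)*1 = 2*y)
(F(183) - 16456) - 5087 = (2*183 - 16456) - 5087 = (366 - 16456) - 5087 = -16090 - 5087 = -21177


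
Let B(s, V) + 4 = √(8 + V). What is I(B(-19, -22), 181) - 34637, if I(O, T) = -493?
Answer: -35130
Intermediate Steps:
B(s, V) = -4 + √(8 + V)
I(B(-19, -22), 181) - 34637 = -493 - 34637 = -35130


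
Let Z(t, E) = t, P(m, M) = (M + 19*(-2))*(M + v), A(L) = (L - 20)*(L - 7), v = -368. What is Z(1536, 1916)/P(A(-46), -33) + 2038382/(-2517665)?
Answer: -54167640482/71680440215 ≈ -0.75568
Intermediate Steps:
A(L) = (-20 + L)*(-7 + L)
P(m, M) = (-368 + M)*(-38 + M) (P(m, M) = (M + 19*(-2))*(M - 368) = (M - 38)*(-368 + M) = (-38 + M)*(-368 + M) = (-368 + M)*(-38 + M))
Z(1536, 1916)/P(A(-46), -33) + 2038382/(-2517665) = 1536/(13984 + (-33)² - 406*(-33)) + 2038382/(-2517665) = 1536/(13984 + 1089 + 13398) + 2038382*(-1/2517665) = 1536/28471 - 2038382/2517665 = -54167640482/71680440215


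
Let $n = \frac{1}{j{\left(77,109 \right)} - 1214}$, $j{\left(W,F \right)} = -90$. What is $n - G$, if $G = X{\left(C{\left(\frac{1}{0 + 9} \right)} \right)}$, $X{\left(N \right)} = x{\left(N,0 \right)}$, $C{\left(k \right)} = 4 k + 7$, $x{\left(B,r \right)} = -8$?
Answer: $\frac{10431}{1304} \approx 7.9992$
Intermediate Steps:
$C{\left(k \right)} = 7 + 4 k$
$n = - \frac{1}{1304}$ ($n = \frac{1}{-90 - 1214} = \frac{1}{-1304} = - \frac{1}{1304} \approx -0.00076687$)
$X{\left(N \right)} = -8$
$G = -8$
$n - G = - \frac{1}{1304} - -8 = - \frac{1}{1304} + 8 = \frac{10431}{1304}$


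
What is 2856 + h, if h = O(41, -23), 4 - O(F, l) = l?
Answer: 2883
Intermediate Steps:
O(F, l) = 4 - l
h = 27 (h = 4 - 1*(-23) = 4 + 23 = 27)
2856 + h = 2856 + 27 = 2883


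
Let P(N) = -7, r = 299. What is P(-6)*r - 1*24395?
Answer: -26488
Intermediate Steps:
P(-6)*r - 1*24395 = -7*299 - 1*24395 = -2093 - 24395 = -26488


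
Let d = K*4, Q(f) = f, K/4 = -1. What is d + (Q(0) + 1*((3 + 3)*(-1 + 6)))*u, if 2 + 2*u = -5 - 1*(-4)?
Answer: -61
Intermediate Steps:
K = -4 (K = 4*(-1) = -4)
u = -3/2 (u = -1 + (-5 - 1*(-4))/2 = -1 + (-5 + 4)/2 = -1 + (½)*(-1) = -1 - ½ = -3/2 ≈ -1.5000)
d = -16 (d = -4*4 = -16)
d + (Q(0) + 1*((3 + 3)*(-1 + 6)))*u = -16 + (0 + 1*((3 + 3)*(-1 + 6)))*(-3/2) = -16 + (0 + 1*(6*5))*(-3/2) = -16 + (0 + 1*30)*(-3/2) = -16 + (0 + 30)*(-3/2) = -16 + 30*(-3/2) = -16 - 45 = -61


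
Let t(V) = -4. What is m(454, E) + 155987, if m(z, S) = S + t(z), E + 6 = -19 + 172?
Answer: 156130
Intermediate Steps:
E = 147 (E = -6 + (-19 + 172) = -6 + 153 = 147)
m(z, S) = -4 + S (m(z, S) = S - 4 = -4 + S)
m(454, E) + 155987 = (-4 + 147) + 155987 = 143 + 155987 = 156130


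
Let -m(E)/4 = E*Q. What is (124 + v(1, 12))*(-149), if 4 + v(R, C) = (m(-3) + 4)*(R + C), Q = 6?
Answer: -165092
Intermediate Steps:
m(E) = -24*E (m(E) = -4*E*6 = -24*E)
v(R, C) = -4 + 76*C + 76*R (v(R, C) = -4 + (-24*(-3) + 4)*(R + C) = -4 + (72 + 4)*(C + R) = -4 + 76*(C + R) = -4 + (76*C + 76*R) = -4 + 76*C + 76*R)
(124 + v(1, 12))*(-149) = (124 + (-4 + 76*12 + 76*1))*(-149) = (124 + (-4 + 912 + 76))*(-149) = (124 + 984)*(-149) = 1108*(-149) = -165092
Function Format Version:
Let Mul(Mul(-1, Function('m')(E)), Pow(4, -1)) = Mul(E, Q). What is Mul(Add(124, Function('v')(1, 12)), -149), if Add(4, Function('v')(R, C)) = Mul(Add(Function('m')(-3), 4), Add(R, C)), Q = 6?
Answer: -165092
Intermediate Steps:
Function('m')(E) = Mul(-24, E) (Function('m')(E) = Mul(-4, Mul(E, 6)) = Mul(-4, Mul(6, E)) = Mul(-24, E))
Function('v')(R, C) = Add(-4, Mul(76, C), Mul(76, R)) (Function('v')(R, C) = Add(-4, Mul(Add(Mul(-24, -3), 4), Add(R, C))) = Add(-4, Mul(Add(72, 4), Add(C, R))) = Add(-4, Mul(76, Add(C, R))) = Add(-4, Add(Mul(76, C), Mul(76, R))) = Add(-4, Mul(76, C), Mul(76, R)))
Mul(Add(124, Function('v')(1, 12)), -149) = Mul(Add(124, Add(-4, Mul(76, 12), Mul(76, 1))), -149) = Mul(Add(124, Add(-4, 912, 76)), -149) = Mul(Add(124, 984), -149) = Mul(1108, -149) = -165092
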